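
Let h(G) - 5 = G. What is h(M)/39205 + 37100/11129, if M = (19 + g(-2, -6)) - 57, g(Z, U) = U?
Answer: 1454071469/436312445 ≈ 3.3326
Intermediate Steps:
M = -44 (M = (19 - 6) - 57 = 13 - 57 = -44)
h(G) = 5 + G
h(M)/39205 + 37100/11129 = (5 - 44)/39205 + 37100/11129 = -39*1/39205 + 37100*(1/11129) = -39/39205 + 37100/11129 = 1454071469/436312445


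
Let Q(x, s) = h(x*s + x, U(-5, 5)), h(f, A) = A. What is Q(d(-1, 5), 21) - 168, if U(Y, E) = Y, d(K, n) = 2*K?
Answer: -173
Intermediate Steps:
Q(x, s) = -5
Q(d(-1, 5), 21) - 168 = -5 - 168 = -173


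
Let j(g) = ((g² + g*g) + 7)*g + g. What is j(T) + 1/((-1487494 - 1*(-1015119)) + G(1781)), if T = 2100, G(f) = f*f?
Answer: 50001777245044801/2699586 ≈ 1.8522e+10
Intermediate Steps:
G(f) = f²
j(g) = g + g*(7 + 2*g²) (j(g) = ((g² + g²) + 7)*g + g = (2*g² + 7)*g + g = (7 + 2*g²)*g + g = g*(7 + 2*g²) + g = g + g*(7 + 2*g²))
j(T) + 1/((-1487494 - 1*(-1015119)) + G(1781)) = 2*2100*(4 + 2100²) + 1/((-1487494 - 1*(-1015119)) + 1781²) = 2*2100*(4 + 4410000) + 1/((-1487494 + 1015119) + 3171961) = 2*2100*4410004 + 1/(-472375 + 3171961) = 18522016800 + 1/2699586 = 50001777245044801/2699586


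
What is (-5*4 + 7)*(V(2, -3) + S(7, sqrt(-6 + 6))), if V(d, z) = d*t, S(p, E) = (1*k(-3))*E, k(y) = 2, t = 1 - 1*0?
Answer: -26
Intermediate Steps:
t = 1 (t = 1 + 0 = 1)
S(p, E) = 2*E (S(p, E) = (1*2)*E = 2*E)
V(d, z) = d (V(d, z) = d*1 = d)
(-5*4 + 7)*(V(2, -3) + S(7, sqrt(-6 + 6))) = (-5*4 + 7)*(2 + 2*sqrt(-6 + 6)) = (-20 + 7)*(2 + 2*sqrt(0)) = -13*(2 + 2*0) = -13*(2 + 0) = -13*2 = -26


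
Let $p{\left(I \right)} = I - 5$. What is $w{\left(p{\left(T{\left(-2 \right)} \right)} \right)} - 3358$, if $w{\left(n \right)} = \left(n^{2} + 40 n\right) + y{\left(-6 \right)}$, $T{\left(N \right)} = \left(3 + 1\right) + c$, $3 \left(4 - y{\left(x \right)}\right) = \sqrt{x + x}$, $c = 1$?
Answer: $-3354 - \frac{2 i \sqrt{3}}{3} \approx -3354.0 - 1.1547 i$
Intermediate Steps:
$y{\left(x \right)} = 4 - \frac{\sqrt{2} \sqrt{x}}{3}$ ($y{\left(x \right)} = 4 - \frac{\sqrt{x + x}}{3} = 4 - \frac{\sqrt{2 x}}{3} = 4 - \frac{\sqrt{2} \sqrt{x}}{3}$)
$T{\left(N \right)} = 5$ ($T{\left(N \right)} = \left(3 + 1\right) + 1 = 4 + 1 = 5$)
$p{\left(I \right)} = -5 + I$
$w{\left(n \right)} = 4 + n^{2} + 40 n - \frac{2 i \sqrt{3}}{3}$ ($w{\left(n \right)} = \left(n^{2} + 40 n\right) + \left(4 - \frac{\sqrt{2} \sqrt{-6}}{3}\right) = \left(n^{2} + 40 n\right) + \left(4 - \frac{\sqrt{2} i \sqrt{6}}{3}\right) = \left(n^{2} + 40 n\right) + \left(4 - \frac{2 i \sqrt{3}}{3}\right) = 4 + n^{2} + 40 n - \frac{2 i \sqrt{3}}{3}$)
$w{\left(p{\left(T{\left(-2 \right)} \right)} \right)} - 3358 = \left(4 + \left(-5 + 5\right)^{2} + 40 \left(-5 + 5\right) - \frac{2 i \sqrt{3}}{3}\right) - 3358 = \left(4 + 0^{2} + 40 \cdot 0 - \frac{2 i \sqrt{3}}{3}\right) - 3358 = \left(4 + 0 + 0 - \frac{2 i \sqrt{3}}{3}\right) - 3358 = \left(4 - \frac{2 i \sqrt{3}}{3}\right) - 3358 = -3354 - \frac{2 i \sqrt{3}}{3}$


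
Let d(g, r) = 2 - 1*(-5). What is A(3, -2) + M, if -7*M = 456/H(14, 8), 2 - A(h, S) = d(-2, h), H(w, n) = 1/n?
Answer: -3683/7 ≈ -526.14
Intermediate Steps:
d(g, r) = 7 (d(g, r) = 2 + 5 = 7)
A(h, S) = -5 (A(h, S) = 2 - 1*7 = 2 - 7 = -5)
M = -3648/7 (M = -456/(7*(1/8)) = -456/(7*1/8) = -456*8/7 = -1/7*3648 = -3648/7 ≈ -521.14)
A(3, -2) + M = -5 - 3648/7 = -3683/7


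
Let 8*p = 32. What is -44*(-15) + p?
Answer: 664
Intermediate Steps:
p = 4 (p = (1/8)*32 = 4)
-44*(-15) + p = -44*(-15) + 4 = 660 + 4 = 664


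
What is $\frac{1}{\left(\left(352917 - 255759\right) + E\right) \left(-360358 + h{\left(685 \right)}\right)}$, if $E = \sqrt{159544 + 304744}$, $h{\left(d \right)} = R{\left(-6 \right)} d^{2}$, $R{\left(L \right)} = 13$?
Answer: $\frac{16193}{9029498930191882} - \frac{\sqrt{29018}}{13544248395287823} \approx 1.7808 \cdot 10^{-12}$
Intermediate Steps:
$h{\left(d \right)} = 13 d^{2}$
$E = 4 \sqrt{29018}$ ($E = \sqrt{464288} = 4 \sqrt{29018} \approx 681.39$)
$\frac{1}{\left(\left(352917 - 255759\right) + E\right) \left(-360358 + h{\left(685 \right)}\right)} = \frac{1}{\left(\left(352917 - 255759\right) + 4 \sqrt{29018}\right) \left(-360358 + 13 \cdot 685^{2}\right)} = \frac{1}{\left(\left(352917 - 255759\right) + 4 \sqrt{29018}\right) \left(-360358 + 13 \cdot 469225\right)} = \frac{1}{\left(97158 + 4 \sqrt{29018}\right) \left(-360358 + 6099925\right)} = \frac{1}{\left(97158 + 4 \sqrt{29018}\right) 5739567} = \frac{1}{97158 + 4 \sqrt{29018}} \cdot \frac{1}{5739567} = \frac{1}{5739567 \left(97158 + 4 \sqrt{29018}\right)}$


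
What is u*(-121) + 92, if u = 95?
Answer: -11403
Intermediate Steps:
u*(-121) + 92 = 95*(-121) + 92 = -11495 + 92 = -11403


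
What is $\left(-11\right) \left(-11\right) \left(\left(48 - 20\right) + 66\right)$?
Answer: $11374$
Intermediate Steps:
$\left(-11\right) \left(-11\right) \left(\left(48 - 20\right) + 66\right) = 121 \left(\left(48 - 20\right) + 66\right) = 121 \left(28 + 66\right) = 121 \cdot 94 = 11374$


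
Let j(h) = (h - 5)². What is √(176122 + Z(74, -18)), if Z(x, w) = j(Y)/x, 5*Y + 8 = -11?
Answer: √6027811266/185 ≈ 419.67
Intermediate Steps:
Y = -19/5 (Y = -8/5 + (⅕)*(-11) = -8/5 - 11/5 = -19/5 ≈ -3.8000)
j(h) = (-5 + h)²
Z(x, w) = 1936/(25*x) (Z(x, w) = (-5 - 19/5)²/x = (-44/5)²/x = 1936/(25*x))
√(176122 + Z(74, -18)) = √(176122 + (1936/25)/74) = √(176122 + (1936/25)*(1/74)) = √(176122 + 968/925) = √(162913818/925) = √6027811266/185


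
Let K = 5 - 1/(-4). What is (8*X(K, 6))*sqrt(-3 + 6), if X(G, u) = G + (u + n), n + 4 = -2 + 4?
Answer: 74*sqrt(3) ≈ 128.17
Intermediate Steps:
K = 21/4 (K = 5 - 1*(-1/4) = 5 + 1/4 = 21/4 ≈ 5.2500)
n = -2 (n = -4 + (-2 + 4) = -4 + 2 = -2)
X(G, u) = -2 + G + u (X(G, u) = G + (u - 2) = G + (-2 + u) = -2 + G + u)
(8*X(K, 6))*sqrt(-3 + 6) = (8*(-2 + 21/4 + 6))*sqrt(-3 + 6) = (8*(37/4))*sqrt(3) = 74*sqrt(3)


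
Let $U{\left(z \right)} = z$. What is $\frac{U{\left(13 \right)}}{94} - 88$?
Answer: $- \frac{8259}{94} \approx -87.862$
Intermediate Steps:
$\frac{U{\left(13 \right)}}{94} - 88 = \frac{13}{94} - 88 = - \frac{8259}{94}$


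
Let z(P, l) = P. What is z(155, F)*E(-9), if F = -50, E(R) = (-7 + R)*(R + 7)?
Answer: 4960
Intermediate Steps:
E(R) = (-7 + R)*(7 + R)
z(155, F)*E(-9) = 155*(-49 + (-9)**2) = 155*(-49 + 81) = 155*32 = 4960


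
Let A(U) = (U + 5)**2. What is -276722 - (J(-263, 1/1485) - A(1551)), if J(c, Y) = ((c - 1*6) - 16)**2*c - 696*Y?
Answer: 11635761787/495 ≈ 2.3507e+7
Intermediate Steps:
J(c, Y) = -696*Y + c*(-22 + c)**2 (J(c, Y) = ((c - 6) - 16)**2*c - 696*Y = ((-6 + c) - 16)**2*c - 696*Y = (-22 + c)**2*c - 696*Y = c*(-22 + c)**2 - 696*Y = -696*Y + c*(-22 + c)**2)
A(U) = (5 + U)**2
-276722 - (J(-263, 1/1485) - A(1551)) = -276722 - ((-696/1485 - 263*(-22 - 263)**2) - (5 + 1551)**2) = -276722 - ((-696*1/1485 - 263*(-285)**2) - 1*1556**2) = -276722 - ((-232/495 - 263*81225) - 1*2421136) = -276722 - ((-232/495 - 21362175) - 2421136) = -276722 - (-10574276857/495 - 2421136) = -276722 - 1*(-11772739177/495) = -276722 + 11772739177/495 = 11635761787/495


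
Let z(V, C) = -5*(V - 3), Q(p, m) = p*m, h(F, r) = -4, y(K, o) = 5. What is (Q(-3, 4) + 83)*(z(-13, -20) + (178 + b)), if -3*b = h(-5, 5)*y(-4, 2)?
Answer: 56374/3 ≈ 18791.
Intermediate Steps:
Q(p, m) = m*p
b = 20/3 (b = -(-4)*5/3 = -⅓*(-20) = 20/3 ≈ 6.6667)
z(V, C) = 15 - 5*V (z(V, C) = -5*(-3 + V) = 15 - 5*V)
(Q(-3, 4) + 83)*(z(-13, -20) + (178 + b)) = (4*(-3) + 83)*((15 - 5*(-13)) + (178 + 20/3)) = (-12 + 83)*((15 + 65) + 554/3) = 71*(80 + 554/3) = 71*(794/3) = 56374/3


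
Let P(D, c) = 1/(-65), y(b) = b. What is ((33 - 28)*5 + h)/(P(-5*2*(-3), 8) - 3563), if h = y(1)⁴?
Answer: -845/115798 ≈ -0.0072972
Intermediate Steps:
h = 1 (h = 1⁴ = 1)
P(D, c) = -1/65
((33 - 28)*5 + h)/(P(-5*2*(-3), 8) - 3563) = ((33 - 28)*5 + 1)/(-1/65 - 3563) = (5*5 + 1)/(-231596/65) = (25 + 1)*(-65/231596) = 26*(-65/231596) = -845/115798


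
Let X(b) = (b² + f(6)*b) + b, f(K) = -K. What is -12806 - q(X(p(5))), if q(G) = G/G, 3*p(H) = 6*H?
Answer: -12807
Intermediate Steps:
p(H) = 2*H (p(H) = (6*H)/3 = 2*H)
X(b) = b² - 5*b (X(b) = (b² + (-1*6)*b) + b = (b² - 6*b) + b = b² - 5*b)
q(G) = 1
-12806 - q(X(p(5))) = -12806 - 1*1 = -12806 - 1 = -12807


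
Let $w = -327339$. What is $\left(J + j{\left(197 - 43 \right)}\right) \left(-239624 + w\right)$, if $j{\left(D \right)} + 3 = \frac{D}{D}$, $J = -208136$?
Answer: $118006544894$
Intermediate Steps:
$j{\left(D \right)} = -2$ ($j{\left(D \right)} = -3 + \frac{D}{D} = -3 + 1 = -2$)
$\left(J + j{\left(197 - 43 \right)}\right) \left(-239624 + w\right) = \left(-208136 - 2\right) \left(-239624 - 327339\right) = \left(-208138\right) \left(-566963\right) = 118006544894$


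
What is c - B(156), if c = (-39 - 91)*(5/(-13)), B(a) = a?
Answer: -106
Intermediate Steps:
c = 50 (c = -650*(-1)/13 = -130*(-5/13) = 50)
c - B(156) = 50 - 1*156 = 50 - 156 = -106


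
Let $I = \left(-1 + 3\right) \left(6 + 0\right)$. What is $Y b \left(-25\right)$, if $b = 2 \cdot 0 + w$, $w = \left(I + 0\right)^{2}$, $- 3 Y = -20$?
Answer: $-24000$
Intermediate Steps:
$Y = \frac{20}{3}$ ($Y = \left(- \frac{1}{3}\right) \left(-20\right) = \frac{20}{3} \approx 6.6667$)
$I = 12$ ($I = 2 \cdot 6 = 12$)
$w = 144$ ($w = \left(12 + 0\right)^{2} = 12^{2} = 144$)
$b = 144$ ($b = 2 \cdot 0 + 144 = 0 + 144 = 144$)
$Y b \left(-25\right) = \frac{20}{3} \cdot 144 \left(-25\right) = 960 \left(-25\right) = -24000$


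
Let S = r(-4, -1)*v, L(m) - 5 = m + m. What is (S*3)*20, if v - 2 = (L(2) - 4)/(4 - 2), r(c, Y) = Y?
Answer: -270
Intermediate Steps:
L(m) = 5 + 2*m (L(m) = 5 + (m + m) = 5 + 2*m)
v = 9/2 (v = 2 + ((5 + 2*2) - 4)/(4 - 2) = 2 + ((5 + 4) - 4)/2 = 2 + (9 - 4)*(1/2) = 2 + 5*(1/2) = 2 + 5/2 = 9/2 ≈ 4.5000)
S = -9/2 (S = -1*9/2 = -9/2 ≈ -4.5000)
(S*3)*20 = -9/2*3*20 = -27/2*20 = -270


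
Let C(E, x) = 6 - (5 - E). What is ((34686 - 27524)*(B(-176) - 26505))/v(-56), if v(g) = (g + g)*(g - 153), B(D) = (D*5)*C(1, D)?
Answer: -101216965/11704 ≈ -8648.1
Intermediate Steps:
C(E, x) = 1 + E (C(E, x) = 6 + (-5 + E) = 1 + E)
B(D) = 10*D (B(D) = (D*5)*(1 + 1) = (5*D)*2 = 10*D)
v(g) = 2*g*(-153 + g) (v(g) = (2*g)*(-153 + g) = 2*g*(-153 + g))
((34686 - 27524)*(B(-176) - 26505))/v(-56) = ((34686 - 27524)*(10*(-176) - 26505))/((2*(-56)*(-153 - 56))) = (7162*(-1760 - 26505))/((2*(-56)*(-209))) = (7162*(-28265))/23408 = -202433930*1/23408 = -101216965/11704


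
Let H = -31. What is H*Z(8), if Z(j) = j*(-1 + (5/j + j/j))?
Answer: -155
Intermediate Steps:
Z(j) = 5 (Z(j) = j*(-1 + (5/j + 1)) = j*(-1 + (1 + 5/j)) = j*(5/j) = 5)
H*Z(8) = -31*5 = -155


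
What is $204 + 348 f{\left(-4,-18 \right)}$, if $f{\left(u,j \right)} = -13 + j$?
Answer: $-10584$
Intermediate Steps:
$204 + 348 f{\left(-4,-18 \right)} = 204 + 348 \left(-13 - 18\right) = 204 + 348 \left(-31\right) = 204 - 10788 = -10584$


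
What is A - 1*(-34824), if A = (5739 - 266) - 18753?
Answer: 21544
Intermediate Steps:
A = -13280 (A = 5473 - 18753 = -13280)
A - 1*(-34824) = -13280 - 1*(-34824) = -13280 + 34824 = 21544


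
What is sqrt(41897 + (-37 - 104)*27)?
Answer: sqrt(38090) ≈ 195.17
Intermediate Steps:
sqrt(41897 + (-37 - 104)*27) = sqrt(41897 - 141*27) = sqrt(41897 - 3807) = sqrt(38090)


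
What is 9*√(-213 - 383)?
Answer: 18*I*√149 ≈ 219.72*I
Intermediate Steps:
9*√(-213 - 383) = 9*√(-596) = 9*(2*I*√149) = 18*I*√149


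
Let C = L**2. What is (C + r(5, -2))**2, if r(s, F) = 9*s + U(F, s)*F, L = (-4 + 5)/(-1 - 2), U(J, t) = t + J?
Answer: 123904/81 ≈ 1529.7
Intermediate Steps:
U(J, t) = J + t
L = -1/3 (L = 1/(-3) = 1*(-1/3) = -1/3 ≈ -0.33333)
r(s, F) = 9*s + F*(F + s) (r(s, F) = 9*s + (F + s)*F = 9*s + F*(F + s))
C = 1/9 (C = (-1/3)**2 = 1/9 ≈ 0.11111)
(C + r(5, -2))**2 = (1/9 + (9*5 - 2*(-2 + 5)))**2 = (1/9 + (45 - 2*3))**2 = (1/9 + (45 - 6))**2 = (1/9 + 39)**2 = (352/9)**2 = 123904/81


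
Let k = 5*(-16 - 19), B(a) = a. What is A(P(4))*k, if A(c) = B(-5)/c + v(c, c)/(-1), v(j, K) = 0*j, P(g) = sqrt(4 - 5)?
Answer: -875*I ≈ -875.0*I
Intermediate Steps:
P(g) = I (P(g) = sqrt(-1) = I)
v(j, K) = 0
A(c) = -5/c (A(c) = -5/c + 0/(-1) = -5/c + 0*(-1) = -5/c + 0 = -5/c)
k = -175 (k = 5*(-35) = -175)
A(P(4))*k = -5*(-I)*(-175) = -(-5)*I*(-175) = (5*I)*(-175) = -875*I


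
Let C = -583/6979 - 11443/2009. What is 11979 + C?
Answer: 23982037575/2002973 ≈ 11973.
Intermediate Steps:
C = -11575992/2002973 (C = -583*1/6979 - 11443*1/2009 = -583/6979 - 11443/2009 = -11575992/2002973 ≈ -5.7794)
11979 + C = 11979 - 11575992/2002973 = 23982037575/2002973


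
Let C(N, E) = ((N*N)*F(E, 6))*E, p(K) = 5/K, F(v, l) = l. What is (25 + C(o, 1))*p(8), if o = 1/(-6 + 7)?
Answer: 155/8 ≈ 19.375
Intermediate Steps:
o = 1 (o = 1/1 = 1)
C(N, E) = 6*E*N² (C(N, E) = ((N*N)*6)*E = (N²*6)*E = (6*N²)*E = 6*E*N²)
(25 + C(o, 1))*p(8) = (25 + 6*1*1²)*(5/8) = (25 + 6*1*1)*(5*(⅛)) = (25 + 6)*(5/8) = 31*(5/8) = 155/8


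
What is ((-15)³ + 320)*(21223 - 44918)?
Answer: 72388225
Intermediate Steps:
((-15)³ + 320)*(21223 - 44918) = (-3375 + 320)*(-23695) = -3055*(-23695) = 72388225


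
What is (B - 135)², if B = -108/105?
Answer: 22667121/1225 ≈ 18504.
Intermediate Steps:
B = -36/35 (B = -108*1/105 = -36/35 ≈ -1.0286)
(B - 135)² = (-36/35 - 135)² = (-4761/35)² = 22667121/1225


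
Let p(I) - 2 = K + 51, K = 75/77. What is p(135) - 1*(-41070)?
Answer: 3166546/77 ≈ 41124.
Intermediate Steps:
K = 75/77 (K = 75*(1/77) = 75/77 ≈ 0.97403)
p(I) = 4156/77 (p(I) = 2 + (75/77 + 51) = 2 + 4002/77 = 4156/77)
p(135) - 1*(-41070) = 4156/77 - 1*(-41070) = 4156/77 + 41070 = 3166546/77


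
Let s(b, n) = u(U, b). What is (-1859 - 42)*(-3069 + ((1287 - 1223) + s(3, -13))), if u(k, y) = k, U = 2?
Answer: 5708703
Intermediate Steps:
s(b, n) = 2
(-1859 - 42)*(-3069 + ((1287 - 1223) + s(3, -13))) = (-1859 - 42)*(-3069 + ((1287 - 1223) + 2)) = -1901*(-3069 + (64 + 2)) = -1901*(-3069 + 66) = -1901*(-3003) = 5708703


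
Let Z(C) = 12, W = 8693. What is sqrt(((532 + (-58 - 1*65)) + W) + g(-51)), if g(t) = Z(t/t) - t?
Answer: sqrt(9165) ≈ 95.734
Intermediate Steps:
g(t) = 12 - t
sqrt(((532 + (-58 - 1*65)) + W) + g(-51)) = sqrt(((532 + (-58 - 1*65)) + 8693) + (12 - 1*(-51))) = sqrt(((532 + (-58 - 65)) + 8693) + (12 + 51)) = sqrt(((532 - 123) + 8693) + 63) = sqrt((409 + 8693) + 63) = sqrt(9102 + 63) = sqrt(9165)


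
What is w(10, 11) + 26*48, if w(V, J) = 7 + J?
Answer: 1266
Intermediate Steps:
w(10, 11) + 26*48 = (7 + 11) + 26*48 = 18 + 1248 = 1266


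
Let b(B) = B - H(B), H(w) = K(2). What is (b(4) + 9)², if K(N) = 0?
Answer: 169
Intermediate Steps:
H(w) = 0
b(B) = B (b(B) = B - 1*0 = B + 0 = B)
(b(4) + 9)² = (4 + 9)² = 13² = 169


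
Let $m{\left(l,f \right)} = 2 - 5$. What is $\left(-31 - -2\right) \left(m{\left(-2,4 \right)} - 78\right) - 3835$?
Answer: $-1486$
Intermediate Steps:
$m{\left(l,f \right)} = -3$ ($m{\left(l,f \right)} = 2 - 5 = -3$)
$\left(-31 - -2\right) \left(m{\left(-2,4 \right)} - 78\right) - 3835 = \left(-31 - -2\right) \left(-3 - 78\right) - 3835 = \left(-31 + 2\right) \left(-81\right) - 3835 = \left(-29\right) \left(-81\right) - 3835 = 2349 - 3835 = -1486$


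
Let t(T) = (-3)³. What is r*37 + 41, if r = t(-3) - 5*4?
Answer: -1698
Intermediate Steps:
t(T) = -27
r = -47 (r = -27 - 5*4 = -27 - 20 = -47)
r*37 + 41 = -47*37 + 41 = -1739 + 41 = -1698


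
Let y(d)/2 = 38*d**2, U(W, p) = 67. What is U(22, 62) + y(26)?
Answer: 51443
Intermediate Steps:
y(d) = 76*d**2 (y(d) = 2*(38*d**2) = 76*d**2)
U(22, 62) + y(26) = 67 + 76*26**2 = 67 + 76*676 = 67 + 51376 = 51443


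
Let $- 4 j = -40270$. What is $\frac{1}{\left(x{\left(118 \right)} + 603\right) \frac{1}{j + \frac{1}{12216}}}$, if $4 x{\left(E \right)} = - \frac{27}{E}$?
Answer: $\frac{7256090279}{434567403} \approx 16.697$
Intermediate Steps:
$j = \frac{20135}{2}$ ($j = \left(- \frac{1}{4}\right) \left(-40270\right) = \frac{20135}{2} \approx 10068.0$)
$x{\left(E \right)} = - \frac{27}{4 E}$ ($x{\left(E \right)} = \frac{\left(-27\right) \frac{1}{E}}{4} = - \frac{27}{4 E}$)
$\frac{1}{\left(x{\left(118 \right)} + 603\right) \frac{1}{j + \frac{1}{12216}}} = \frac{1}{\left(- \frac{27}{4 \cdot 118} + 603\right) \frac{1}{\frac{20135}{2} + \frac{1}{12216}}} = \frac{1}{\left(\left(- \frac{27}{4}\right) \frac{1}{118} + 603\right) \frac{1}{\frac{20135}{2} + \frac{1}{12216}}} = \frac{1}{\left(- \frac{27}{472} + 603\right) \frac{1}{\frac{122984581}{12216}}} = \frac{1}{\frac{284589}{472} \cdot \frac{12216}{122984581}} = \frac{1}{\frac{434567403}{7256090279}} = \frac{7256090279}{434567403}$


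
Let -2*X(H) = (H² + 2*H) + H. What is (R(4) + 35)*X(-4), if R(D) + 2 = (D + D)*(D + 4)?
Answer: -194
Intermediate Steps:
R(D) = -2 + 2*D*(4 + D) (R(D) = -2 + (D + D)*(D + 4) = -2 + (2*D)*(4 + D) = -2 + 2*D*(4 + D))
X(H) = -3*H/2 - H²/2 (X(H) = -((H² + 2*H) + H)/2 = -(H² + 3*H)/2 = -3*H/2 - H²/2)
(R(4) + 35)*X(-4) = ((-2 + 2*4² + 8*4) + 35)*(-½*(-4)*(3 - 4)) = ((-2 + 2*16 + 32) + 35)*(-½*(-4)*(-1)) = ((-2 + 32 + 32) + 35)*(-2) = (62 + 35)*(-2) = 97*(-2) = -194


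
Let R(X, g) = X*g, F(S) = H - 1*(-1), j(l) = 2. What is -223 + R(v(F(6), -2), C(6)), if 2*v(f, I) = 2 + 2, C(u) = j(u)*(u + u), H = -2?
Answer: -175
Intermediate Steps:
F(S) = -1 (F(S) = -2 - 1*(-1) = -2 + 1 = -1)
C(u) = 4*u (C(u) = 2*(u + u) = 2*(2*u) = 4*u)
v(f, I) = 2 (v(f, I) = (2 + 2)/2 = (½)*4 = 2)
-223 + R(v(F(6), -2), C(6)) = -223 + 2*(4*6) = -223 + 2*24 = -223 + 48 = -175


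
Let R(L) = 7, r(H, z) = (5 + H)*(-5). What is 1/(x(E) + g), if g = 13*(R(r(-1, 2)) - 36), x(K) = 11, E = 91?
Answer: -1/366 ≈ -0.0027322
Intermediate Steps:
r(H, z) = -25 - 5*H
g = -377 (g = 13*(7 - 36) = 13*(-29) = -377)
1/(x(E) + g) = 1/(11 - 377) = 1/(-366) = -1/366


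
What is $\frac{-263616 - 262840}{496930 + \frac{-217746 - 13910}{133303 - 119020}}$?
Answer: $- \frac{163464588}{154291729} \approx -1.0595$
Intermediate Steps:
$\frac{-263616 - 262840}{496930 + \frac{-217746 - 13910}{133303 - 119020}} = - \frac{526456}{496930 - \frac{231656}{14283}} = - \frac{526456}{496930 - \frac{10072}{621}} = - \frac{526456}{\frac{308583458}{621}} = \left(-526456\right) \frac{621}{308583458} = - \frac{163464588}{154291729}$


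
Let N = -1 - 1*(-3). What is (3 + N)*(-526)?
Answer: -2630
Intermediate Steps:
N = 2 (N = -1 + 3 = 2)
(3 + N)*(-526) = (3 + 2)*(-526) = 5*(-526) = -2630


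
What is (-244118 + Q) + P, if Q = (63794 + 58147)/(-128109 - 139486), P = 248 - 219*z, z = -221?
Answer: -52307184186/267595 ≈ -1.9547e+5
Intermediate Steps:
P = 48647 (P = 248 - 219*(-221) = 248 + 48399 = 48647)
Q = -121941/267595 (Q = 121941/(-267595) = 121941*(-1/267595) = -121941/267595 ≈ -0.45569)
(-244118 + Q) + P = (-244118 - 121941/267595) + 48647 = -65324878151/267595 + 48647 = -52307184186/267595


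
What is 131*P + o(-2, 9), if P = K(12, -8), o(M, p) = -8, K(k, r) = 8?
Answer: 1040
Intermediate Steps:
P = 8
131*P + o(-2, 9) = 131*8 - 8 = 1048 - 8 = 1040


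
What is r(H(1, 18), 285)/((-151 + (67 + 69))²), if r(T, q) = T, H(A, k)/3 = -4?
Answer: -4/75 ≈ -0.053333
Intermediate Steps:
H(A, k) = -12 (H(A, k) = 3*(-4) = -12)
r(H(1, 18), 285)/((-151 + (67 + 69))²) = -12/(-151 + (67 + 69))² = -12/(-151 + 136)² = -12/((-15)²) = -12/225 = -12*1/225 = -4/75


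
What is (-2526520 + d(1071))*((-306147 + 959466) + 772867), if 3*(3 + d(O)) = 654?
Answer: -3602980822730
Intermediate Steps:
d(O) = 215 (d(O) = -3 + (⅓)*654 = -3 + 218 = 215)
(-2526520 + d(1071))*((-306147 + 959466) + 772867) = (-2526520 + 215)*((-306147 + 959466) + 772867) = -2526305*(653319 + 772867) = -2526305*1426186 = -3602980822730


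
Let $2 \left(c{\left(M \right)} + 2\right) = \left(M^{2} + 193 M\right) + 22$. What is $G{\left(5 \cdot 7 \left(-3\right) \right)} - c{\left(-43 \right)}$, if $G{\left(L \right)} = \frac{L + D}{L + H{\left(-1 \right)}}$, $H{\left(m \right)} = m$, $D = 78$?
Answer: $\frac{340923}{106} \approx 3216.3$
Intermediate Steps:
$c{\left(M \right)} = 9 + \frac{M^{2}}{2} + \frac{193 M}{2}$ ($c{\left(M \right)} = -2 + \frac{\left(M^{2} + 193 M\right) + 22}{2} = -2 + \frac{22 + M^{2} + 193 M}{2} = -2 + \left(11 + \frac{M^{2}}{2} + \frac{193 M}{2}\right) = 9 + \frac{M^{2}}{2} + \frac{193 M}{2}$)
$G{\left(L \right)} = \frac{78 + L}{-1 + L}$ ($G{\left(L \right)} = \frac{L + 78}{L - 1} = \frac{78 + L}{-1 + L}$)
$G{\left(5 \cdot 7 \left(-3\right) \right)} - c{\left(-43 \right)} = \frac{78 + 5 \cdot 7 \left(-3\right)}{-1 + 5 \cdot 7 \left(-3\right)} - \left(9 + \frac{\left(-43\right)^{2}}{2} + \frac{193}{2} \left(-43\right)\right) = \frac{78 + 35 \left(-3\right)}{-1 + 35 \left(-3\right)} - \left(9 + \frac{1}{2} \cdot 1849 - \frac{8299}{2}\right) = \frac{78 - 105}{-1 - 105} - \left(9 + \frac{1849}{2} - \frac{8299}{2}\right) = \frac{1}{-106} \left(-27\right) - -3216 = \left(- \frac{1}{106}\right) \left(-27\right) + 3216 = \frac{27}{106} + 3216 = \frac{340923}{106}$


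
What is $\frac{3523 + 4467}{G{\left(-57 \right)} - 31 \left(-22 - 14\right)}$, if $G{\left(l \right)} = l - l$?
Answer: $\frac{3995}{558} \approx 7.1595$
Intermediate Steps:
$G{\left(l \right)} = 0$
$\frac{3523 + 4467}{G{\left(-57 \right)} - 31 \left(-22 - 14\right)} = \frac{3523 + 4467}{0 - 31 \left(-22 - 14\right)} = \frac{7990}{0 - -1116} = \frac{7990}{0 + 1116} = \frac{7990}{1116} = 7990 \cdot \frac{1}{1116} = \frac{3995}{558}$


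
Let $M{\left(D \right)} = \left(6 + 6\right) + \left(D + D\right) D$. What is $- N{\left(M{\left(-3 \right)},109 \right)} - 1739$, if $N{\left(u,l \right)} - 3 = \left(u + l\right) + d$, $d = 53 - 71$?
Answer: $-1863$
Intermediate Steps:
$M{\left(D \right)} = 12 + 2 D^{2}$ ($M{\left(D \right)} = 12 + 2 D D = 12 + 2 D^{2}$)
$d = -18$ ($d = 53 - 71 = -18$)
$N{\left(u,l \right)} = -15 + l + u$ ($N{\left(u,l \right)} = 3 - \left(18 - l - u\right) = 3 + \left(-18 + l + u\right) = -15 + l + u$)
$- N{\left(M{\left(-3 \right)},109 \right)} - 1739 = - (-15 + 109 + \left(12 + 2 \left(-3\right)^{2}\right)) - 1739 = - (-15 + 109 + \left(12 + 2 \cdot 9\right)) - 1739 = - (-15 + 109 + \left(12 + 18\right)) - 1739 = - (-15 + 109 + 30) - 1739 = \left(-1\right) 124 - 1739 = -124 - 1739 = -1863$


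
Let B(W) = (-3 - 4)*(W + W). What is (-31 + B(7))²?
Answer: 16641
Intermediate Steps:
B(W) = -14*W
(-31 + B(7))² = (-31 - 14*7)² = (-31 - 98)² = (-129)² = 16641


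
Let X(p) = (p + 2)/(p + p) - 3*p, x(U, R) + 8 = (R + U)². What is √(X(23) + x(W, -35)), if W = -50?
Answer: 3*√1680702/46 ≈ 84.549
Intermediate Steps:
x(U, R) = -8 + (R + U)²
X(p) = -3*p + (2 + p)/(2*p) (X(p) = (2 + p)/((2*p)) - 3*p = (2 + p)*(1/(2*p)) - 3*p = (2 + p)/(2*p) - 3*p = -3*p + (2 + p)/(2*p))
√(X(23) + x(W, -35)) = √((½ + 1/23 - 3*23) + (-8 + (-35 - 50)²)) = √((½ + 1/23 - 69) + (-8 + (-85)²)) = √(-3149/46 + (-8 + 7225)) = √(-3149/46 + 7217) = √(328833/46) = 3*√1680702/46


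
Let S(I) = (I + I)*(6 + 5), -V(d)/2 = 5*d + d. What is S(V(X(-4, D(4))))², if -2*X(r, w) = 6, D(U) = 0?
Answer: 627264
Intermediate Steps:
X(r, w) = -3 (X(r, w) = -½*6 = -3)
V(d) = -12*d (V(d) = -2*(5*d + d) = -12*d)
S(I) = 22*I (S(I) = (2*I)*11 = 22*I)
S(V(X(-4, D(4))))² = (22*(-12*(-3)))² = (22*36)² = 792² = 627264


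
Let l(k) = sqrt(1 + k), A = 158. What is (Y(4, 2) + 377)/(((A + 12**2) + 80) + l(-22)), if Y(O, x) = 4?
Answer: 145542/145945 - 381*I*sqrt(21)/145945 ≈ 0.99724 - 0.011963*I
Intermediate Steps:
(Y(4, 2) + 377)/(((A + 12**2) + 80) + l(-22)) = (4 + 377)/(((158 + 12**2) + 80) + sqrt(1 - 22)) = 381/(((158 + 144) + 80) + sqrt(-21)) = 381/((302 + 80) + I*sqrt(21)) = 381/(382 + I*sqrt(21))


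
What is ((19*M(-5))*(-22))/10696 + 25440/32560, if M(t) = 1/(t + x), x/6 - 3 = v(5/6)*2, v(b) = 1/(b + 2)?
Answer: 496848481/637754348 ≈ 0.77906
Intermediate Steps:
v(b) = 1/(2 + b)
x = 378/17 (x = 18 + 6*(2/(2 + 5/6)) = 18 + 6*(2/(2 + 5*(⅙))) = 18 + 6*(2/(2 + ⅚)) = 18 + 6*(2/(17/6)) = 18 + 6*((6/17)*2) = 18 + 6*(12/17) = 18 + 72/17 = 378/17 ≈ 22.235)
M(t) = 1/(378/17 + t) (M(t) = 1/(t + 378/17) = 1/(378/17 + t))
((19*M(-5))*(-22))/10696 + 25440/32560 = ((19*(17/(378 + 17*(-5))))*(-22))/10696 + 25440/32560 = ((19*(17/(378 - 85)))*(-22))*(1/10696) + 25440*(1/32560) = ((19*(17/293))*(-22))*(1/10696) + 318/407 = ((323/293)*(-22))*(1/10696) + 318/407 = -7106/293*1/10696 + 318/407 = -3553/1566964 + 318/407 = 496848481/637754348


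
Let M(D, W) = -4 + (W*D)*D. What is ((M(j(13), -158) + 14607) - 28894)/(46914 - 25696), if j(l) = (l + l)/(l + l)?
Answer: -14449/21218 ≈ -0.68098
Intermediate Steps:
j(l) = 1 (j(l) = (2*l)/((2*l)) = (2*l)*(1/(2*l)) = 1)
M(D, W) = -4 + W*D**2 (M(D, W) = -4 + (D*W)*D = -4 + W*D**2)
((M(j(13), -158) + 14607) - 28894)/(46914 - 25696) = (((-4 - 158*1**2) + 14607) - 28894)/(46914 - 25696) = (((-4 - 158*1) + 14607) - 28894)/21218 = (((-4 - 158) + 14607) - 28894)*(1/21218) = ((-162 + 14607) - 28894)*(1/21218) = (14445 - 28894)*(1/21218) = -14449*1/21218 = -14449/21218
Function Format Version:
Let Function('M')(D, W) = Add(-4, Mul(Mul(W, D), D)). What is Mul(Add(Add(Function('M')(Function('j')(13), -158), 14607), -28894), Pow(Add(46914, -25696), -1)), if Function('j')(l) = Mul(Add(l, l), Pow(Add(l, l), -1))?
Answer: Rational(-14449, 21218) ≈ -0.68098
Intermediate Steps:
Function('j')(l) = 1 (Function('j')(l) = Mul(Mul(2, l), Pow(Mul(2, l), -1)) = Mul(Mul(2, l), Mul(Rational(1, 2), Pow(l, -1))) = 1)
Function('M')(D, W) = Add(-4, Mul(W, Pow(D, 2))) (Function('M')(D, W) = Add(-4, Mul(Mul(D, W), D)) = Add(-4, Mul(W, Pow(D, 2))))
Mul(Add(Add(Function('M')(Function('j')(13), -158), 14607), -28894), Pow(Add(46914, -25696), -1)) = Mul(Add(Add(Add(-4, Mul(-158, Pow(1, 2))), 14607), -28894), Pow(Add(46914, -25696), -1)) = Mul(Add(Add(Add(-4, Mul(-158, 1)), 14607), -28894), Pow(21218, -1)) = Mul(Add(Add(Add(-4, -158), 14607), -28894), Rational(1, 21218)) = Mul(Add(Add(-162, 14607), -28894), Rational(1, 21218)) = Mul(Add(14445, -28894), Rational(1, 21218)) = Mul(-14449, Rational(1, 21218)) = Rational(-14449, 21218)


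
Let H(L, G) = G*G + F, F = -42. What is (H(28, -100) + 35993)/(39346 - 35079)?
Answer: 2703/251 ≈ 10.769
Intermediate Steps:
H(L, G) = -42 + G² (H(L, G) = G*G - 42 = G² - 42 = -42 + G²)
(H(28, -100) + 35993)/(39346 - 35079) = ((-42 + (-100)²) + 35993)/(39346 - 35079) = ((-42 + 10000) + 35993)/4267 = (9958 + 35993)*(1/4267) = 45951*(1/4267) = 2703/251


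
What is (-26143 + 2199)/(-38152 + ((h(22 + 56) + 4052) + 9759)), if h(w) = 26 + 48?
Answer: 23944/24267 ≈ 0.98669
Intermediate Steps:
h(w) = 74
(-26143 + 2199)/(-38152 + ((h(22 + 56) + 4052) + 9759)) = (-26143 + 2199)/(-38152 + ((74 + 4052) + 9759)) = -23944/(-38152 + (4126 + 9759)) = -23944/(-38152 + 13885) = -23944/(-24267) = -23944*(-1/24267) = 23944/24267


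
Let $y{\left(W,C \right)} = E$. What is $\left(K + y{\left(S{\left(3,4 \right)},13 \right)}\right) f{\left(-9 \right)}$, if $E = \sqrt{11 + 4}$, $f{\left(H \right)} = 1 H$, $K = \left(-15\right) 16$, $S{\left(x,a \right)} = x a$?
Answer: $2160 - 9 \sqrt{15} \approx 2125.1$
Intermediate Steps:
$S{\left(x,a \right)} = a x$
$K = -240$
$f{\left(H \right)} = H$
$E = \sqrt{15} \approx 3.873$
$y{\left(W,C \right)} = \sqrt{15}$
$\left(K + y{\left(S{\left(3,4 \right)},13 \right)}\right) f{\left(-9 \right)} = \left(-240 + \sqrt{15}\right) \left(-9\right) = 2160 - 9 \sqrt{15}$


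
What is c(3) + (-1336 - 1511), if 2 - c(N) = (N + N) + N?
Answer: -2854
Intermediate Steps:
c(N) = 2 - 3*N (c(N) = 2 - ((N + N) + N) = 2 - (2*N + N) = 2 - 3*N)
c(3) + (-1336 - 1511) = (2 - 3*3) + (-1336 - 1511) = (2 - 9) - 2847 = -7 - 2847 = -2854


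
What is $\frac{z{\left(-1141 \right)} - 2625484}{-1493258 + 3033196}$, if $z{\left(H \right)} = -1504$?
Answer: $- \frac{1313494}{769969} \approx -1.7059$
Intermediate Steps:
$\frac{z{\left(-1141 \right)} - 2625484}{-1493258 + 3033196} = \frac{-1504 - 2625484}{-1493258 + 3033196} = - \frac{2626988}{1539938} = \left(-2626988\right) \frac{1}{1539938} = - \frac{1313494}{769969}$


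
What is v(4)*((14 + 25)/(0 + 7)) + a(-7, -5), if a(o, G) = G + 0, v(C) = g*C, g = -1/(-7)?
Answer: -89/49 ≈ -1.8163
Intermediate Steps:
g = ⅐ (g = -1*(-⅐) = ⅐ ≈ 0.14286)
v(C) = C/7
a(o, G) = G
v(4)*((14 + 25)/(0 + 7)) + a(-7, -5) = ((⅐)*4)*((14 + 25)/(0 + 7)) - 5 = 4*(39/7)/7 - 5 = 4*(39*(⅐))/7 - 5 = (4/7)*(39/7) - 5 = 156/49 - 5 = -89/49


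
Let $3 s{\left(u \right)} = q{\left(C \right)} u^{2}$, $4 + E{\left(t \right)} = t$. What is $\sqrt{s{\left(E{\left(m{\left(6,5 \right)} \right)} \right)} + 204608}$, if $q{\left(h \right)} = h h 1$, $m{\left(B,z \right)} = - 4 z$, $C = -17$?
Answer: $32 \sqrt{254} \approx 510.0$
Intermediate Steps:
$E{\left(t \right)} = -4 + t$
$q{\left(h \right)} = h^{2}$ ($q{\left(h \right)} = h^{2} \cdot 1 = h^{2}$)
$s{\left(u \right)} = \frac{289 u^{2}}{3}$ ($s{\left(u \right)} = \frac{\left(-17\right)^{2} u^{2}}{3} = \frac{289 u^{2}}{3}$)
$\sqrt{s{\left(E{\left(m{\left(6,5 \right)} \right)} \right)} + 204608} = \sqrt{\frac{289 \left(-4 - 20\right)^{2}}{3} + 204608} = \sqrt{\frac{289 \left(-24\right)^{2}}{3} + 204608} = \sqrt{\frac{289}{3} \cdot 576 + 204608} = \sqrt{55488 + 204608} = \sqrt{260096} = 32 \sqrt{254}$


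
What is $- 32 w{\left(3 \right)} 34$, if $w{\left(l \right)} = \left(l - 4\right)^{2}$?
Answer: $-1088$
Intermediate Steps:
$w{\left(l \right)} = \left(-4 + l\right)^{2}$
$- 32 w{\left(3 \right)} 34 = - 32 \left(-4 + 3\right)^{2} \cdot 34 = - 32 \left(-1\right)^{2} \cdot 34 = \left(-32\right) 1 \cdot 34 = \left(-32\right) 34 = -1088$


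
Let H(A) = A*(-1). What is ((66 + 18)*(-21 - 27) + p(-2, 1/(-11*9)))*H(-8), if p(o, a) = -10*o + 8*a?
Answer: -3177568/99 ≈ -32097.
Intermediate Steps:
H(A) = -A
((66 + 18)*(-21 - 27) + p(-2, 1/(-11*9)))*H(-8) = ((66 + 18)*(-21 - 27) + (-10*(-2) + 8*(1/(-11*9))))*(-1*(-8)) = (84*(-48) + (20 + 8*(-1/11*1/9)))*8 = (-4032 + (20 + 8*(-1/99)))*8 = (-4032 + (20 - 8/99))*8 = (-4032 + 1972/99)*8 = -397196/99*8 = -3177568/99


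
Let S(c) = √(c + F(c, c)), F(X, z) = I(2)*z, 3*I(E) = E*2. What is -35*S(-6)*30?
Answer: -1050*I*√14 ≈ -3928.7*I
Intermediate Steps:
I(E) = 2*E/3 (I(E) = (E*2)/3 = (2*E)/3 = 2*E/3)
F(X, z) = 4*z/3 (F(X, z) = ((⅔)*2)*z = 4*z/3)
S(c) = √21*√c/3 (S(c) = √(c + 4*c/3) = √(7*c/3) = √21*√c/3)
-35*S(-6)*30 = -35*√21*√(-6)/3*30 = -35*√21*I*√6/3*30 = -35*I*√14*30 = -1050*I*√14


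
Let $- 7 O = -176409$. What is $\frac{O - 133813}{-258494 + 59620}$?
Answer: $\frac{380141}{696059} \approx 0.54613$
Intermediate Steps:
$O = \frac{176409}{7}$ ($O = \left(- \frac{1}{7}\right) \left(-176409\right) = \frac{176409}{7} \approx 25201.0$)
$\frac{O - 133813}{-258494 + 59620} = \frac{\frac{176409}{7} - 133813}{-258494 + 59620} = - \frac{760282}{7 \left(-198874\right)} = \left(- \frac{760282}{7}\right) \left(- \frac{1}{198874}\right) = \frac{380141}{696059}$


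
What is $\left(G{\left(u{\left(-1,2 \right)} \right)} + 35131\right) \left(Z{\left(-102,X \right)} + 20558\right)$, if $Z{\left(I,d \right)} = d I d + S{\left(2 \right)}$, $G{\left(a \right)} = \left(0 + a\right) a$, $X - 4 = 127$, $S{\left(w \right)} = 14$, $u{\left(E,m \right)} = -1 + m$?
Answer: $-60773090200$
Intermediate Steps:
$X = 131$ ($X = 4 + 127 = 131$)
$G{\left(a \right)} = a^{2}$ ($G{\left(a \right)} = a a = a^{2}$)
$Z{\left(I,d \right)} = 14 + I d^{2}$ ($Z{\left(I,d \right)} = d I d + 14 = I d d + 14 = I d^{2} + 14 = 14 + I d^{2}$)
$\left(G{\left(u{\left(-1,2 \right)} \right)} + 35131\right) \left(Z{\left(-102,X \right)} + 20558\right) = \left(\left(-1 + 2\right)^{2} + 35131\right) \left(\left(14 - 102 \cdot 131^{2}\right) + 20558\right) = \left(1^{2} + 35131\right) \left(\left(14 - 1750422\right) + 20558\right) = \left(1 + 35131\right) \left(\left(14 - 1750422\right) + 20558\right) = 35132 \left(-1750408 + 20558\right) = 35132 \left(-1729850\right) = -60773090200$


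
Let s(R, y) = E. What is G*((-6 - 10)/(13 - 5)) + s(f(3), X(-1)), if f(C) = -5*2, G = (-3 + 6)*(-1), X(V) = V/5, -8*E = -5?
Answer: 53/8 ≈ 6.6250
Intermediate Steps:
E = 5/8 (E = -1/8*(-5) = 5/8 ≈ 0.62500)
X(V) = V/5 (X(V) = V*(1/5) = V/5)
G = -3 (G = 3*(-1) = -3)
f(C) = -10
s(R, y) = 5/8
G*((-6 - 10)/(13 - 5)) + s(f(3), X(-1)) = -3*(-6 - 10)/(13 - 5) + 5/8 = -(-48)/8 + 5/8 = -3*(-2) + 5/8 = 6 + 5/8 = 53/8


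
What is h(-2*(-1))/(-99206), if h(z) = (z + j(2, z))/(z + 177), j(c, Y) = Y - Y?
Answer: -1/8878937 ≈ -1.1263e-7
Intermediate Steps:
j(c, Y) = 0
h(z) = z/(177 + z) (h(z) = (z + 0)/(z + 177) = z/(177 + z))
h(-2*(-1))/(-99206) = ((-2*(-1))/(177 - 2*(-1)))/(-99206) = (2/(177 + 2))*(-1/99206) = (2/179)*(-1/99206) = -1/8878937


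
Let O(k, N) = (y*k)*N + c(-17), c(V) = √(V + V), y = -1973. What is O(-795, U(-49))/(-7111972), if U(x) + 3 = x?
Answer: 20390955/1777993 - I*√34/7111972 ≈ 11.469 - 8.1988e-7*I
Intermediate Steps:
U(x) = -3 + x
c(V) = √2*√V (c(V) = √(2*V) = √2*√V)
O(k, N) = I*√34 - 1973*N*k (O(k, N) = (-1973*k)*N + √2*√(-17) = -1973*N*k + √2*(I*√17) = -1973*N*k + I*√34 = I*√34 - 1973*N*k)
O(-795, U(-49))/(-7111972) = (I*√34 - 1973*(-3 - 49)*(-795))/(-7111972) = (I*√34 - 1973*(-52)*(-795))*(-1/7111972) = (I*√34 - 81563820)*(-1/7111972) = (-81563820 + I*√34)*(-1/7111972) = 20390955/1777993 - I*√34/7111972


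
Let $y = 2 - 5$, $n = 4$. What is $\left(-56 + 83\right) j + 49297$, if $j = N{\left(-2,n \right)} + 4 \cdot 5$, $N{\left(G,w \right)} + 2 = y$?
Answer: $49702$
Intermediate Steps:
$y = -3$
$N{\left(G,w \right)} = -5$ ($N{\left(G,w \right)} = -2 - 3 = -5$)
$j = 15$ ($j = -5 + 4 \cdot 5 = -5 + 20 = 15$)
$\left(-56 + 83\right) j + 49297 = \left(-56 + 83\right) 15 + 49297 = 27 \cdot 15 + 49297 = 405 + 49297 = 49702$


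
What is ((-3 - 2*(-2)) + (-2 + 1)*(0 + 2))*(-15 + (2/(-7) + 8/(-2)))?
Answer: 135/7 ≈ 19.286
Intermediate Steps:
((-3 - 2*(-2)) + (-2 + 1)*(0 + 2))*(-15 + (2/(-7) + 8/(-2))) = ((-3 + 4) - 1*2)*(-15 + (2*(-1/7) + 8*(-1/2))) = (1 - 2)*(-15 + (-2/7 - 4)) = -(-15 - 30/7) = -1*(-135/7) = 135/7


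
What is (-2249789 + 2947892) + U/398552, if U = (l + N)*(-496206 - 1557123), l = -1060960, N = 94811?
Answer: 2262052106877/398552 ≈ 5.6757e+6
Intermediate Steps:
U = 1983821760021 (U = (-1060960 + 94811)*(-496206 - 1557123) = -966149*(-2053329) = 1983821760021)
(-2249789 + 2947892) + U/398552 = (-2249789 + 2947892) + 1983821760021/398552 = 698103 + 1983821760021*(1/398552) = 698103 + 1983821760021/398552 = 2262052106877/398552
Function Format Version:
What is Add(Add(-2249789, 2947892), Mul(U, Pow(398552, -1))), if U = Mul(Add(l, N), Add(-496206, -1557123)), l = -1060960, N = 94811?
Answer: Rational(2262052106877, 398552) ≈ 5.6757e+6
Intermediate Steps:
U = 1983821760021 (U = Mul(Add(-1060960, 94811), Add(-496206, -1557123)) = Mul(-966149, -2053329) = 1983821760021)
Add(Add(-2249789, 2947892), Mul(U, Pow(398552, -1))) = Add(Add(-2249789, 2947892), Mul(1983821760021, Pow(398552, -1))) = Add(698103, Mul(1983821760021, Rational(1, 398552))) = Add(698103, Rational(1983821760021, 398552)) = Rational(2262052106877, 398552)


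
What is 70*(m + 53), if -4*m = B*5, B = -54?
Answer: 8435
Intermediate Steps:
m = 135/2 (m = -(-27)*5/2 = -¼*(-270) = 135/2 ≈ 67.500)
70*(m + 53) = 70*(135/2 + 53) = 70*(241/2) = 8435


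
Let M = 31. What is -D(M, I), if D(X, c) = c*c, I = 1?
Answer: -1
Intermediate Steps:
D(X, c) = c**2
-D(M, I) = -1*1**2 = -1*1 = -1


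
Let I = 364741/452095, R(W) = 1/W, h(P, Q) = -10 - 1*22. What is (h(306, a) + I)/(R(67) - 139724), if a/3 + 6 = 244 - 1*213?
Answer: 944854033/4232290507165 ≈ 0.00022325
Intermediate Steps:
a = 75 (a = -18 + 3*(244 - 1*213) = -18 + 3*(244 - 213) = -18 + 3*31 = -18 + 93 = 75)
h(P, Q) = -32 (h(P, Q) = -10 - 22 = -32)
I = 364741/452095 (I = 364741*(1/452095) = 364741/452095 ≈ 0.80678)
(h(306, a) + I)/(R(67) - 139724) = (-32 + 364741/452095)/(1/67 - 139724) = -14102299/(452095*(1/67 - 139724)) = -14102299/(452095*(-9361507/67)) = -14102299/452095*(-67/9361507) = 944854033/4232290507165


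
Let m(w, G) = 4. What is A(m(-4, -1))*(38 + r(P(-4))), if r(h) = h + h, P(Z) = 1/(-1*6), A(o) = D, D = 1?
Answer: 113/3 ≈ 37.667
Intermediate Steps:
A(o) = 1
P(Z) = -1/6 (P(Z) = 1/(-6) = -1/6)
r(h) = 2*h
A(m(-4, -1))*(38 + r(P(-4))) = 1*(38 + 2*(-1/6)) = 1*(38 - 1/3) = 1*(113/3) = 113/3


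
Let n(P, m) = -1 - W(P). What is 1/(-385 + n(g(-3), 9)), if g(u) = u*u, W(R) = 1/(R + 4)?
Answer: -13/5019 ≈ -0.0025902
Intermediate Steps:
W(R) = 1/(4 + R)
g(u) = u²
n(P, m) = -1 - 1/(4 + P)
1/(-385 + n(g(-3), 9)) = 1/(-385 + (-5 - 1*(-3)²)/(4 + (-3)²)) = 1/(-385 + (-5 - 1*9)/(4 + 9)) = 1/(-385 + (-5 - 9)/13) = 1/(-385 + (1/13)*(-14)) = 1/(-385 - 14/13) = 1/(-5019/13) = -13/5019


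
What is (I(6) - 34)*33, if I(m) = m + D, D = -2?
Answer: -990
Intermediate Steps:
I(m) = -2 + m (I(m) = m - 2 = -2 + m)
(I(6) - 34)*33 = ((-2 + 6) - 34)*33 = (4 - 34)*33 = -30*33 = -990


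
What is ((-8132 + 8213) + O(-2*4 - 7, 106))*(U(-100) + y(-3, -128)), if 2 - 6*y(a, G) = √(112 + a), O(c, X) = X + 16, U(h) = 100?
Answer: 61103/3 - 203*√109/6 ≈ 20014.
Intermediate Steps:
O(c, X) = 16 + X
y(a, G) = ⅓ - √(112 + a)/6
((-8132 + 8213) + O(-2*4 - 7, 106))*(U(-100) + y(-3, -128)) = ((-8132 + 8213) + (16 + 106))*(100 + (⅓ - √(112 - 3)/6)) = (81 + 122)*(100 + (⅓ - √109/6)) = 203*(301/3 - √109/6) = 61103/3 - 203*√109/6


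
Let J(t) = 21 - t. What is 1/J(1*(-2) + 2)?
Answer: 1/21 ≈ 0.047619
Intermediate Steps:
1/J(1*(-2) + 2) = 1/(21 - (1*(-2) + 2)) = 1/(21 - (-2 + 2)) = 1/(21 - 1*0) = 1/(21 + 0) = 1/21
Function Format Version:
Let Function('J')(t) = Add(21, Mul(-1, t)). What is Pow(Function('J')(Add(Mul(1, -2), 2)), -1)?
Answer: Rational(1, 21) ≈ 0.047619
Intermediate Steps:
Pow(Function('J')(Add(Mul(1, -2), 2)), -1) = Pow(Add(21, Mul(-1, Add(Mul(1, -2), 2))), -1) = Pow(Add(21, Mul(-1, Add(-2, 2))), -1) = Pow(Add(21, Mul(-1, 0)), -1) = Pow(Add(21, 0), -1) = Pow(21, -1) = Rational(1, 21)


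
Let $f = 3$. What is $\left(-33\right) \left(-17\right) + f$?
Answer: $564$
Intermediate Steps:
$\left(-33\right) \left(-17\right) + f = \left(-33\right) \left(-17\right) + 3 = 561 + 3 = 564$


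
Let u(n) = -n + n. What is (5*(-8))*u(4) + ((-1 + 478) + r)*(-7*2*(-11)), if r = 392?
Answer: 133826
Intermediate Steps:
u(n) = 0
(5*(-8))*u(4) + ((-1 + 478) + r)*(-7*2*(-11)) = (5*(-8))*0 + ((-1 + 478) + 392)*(-7*2*(-11)) = -40*0 + (477 + 392)*(-14*(-11)) = 0 + 869*154 = 0 + 133826 = 133826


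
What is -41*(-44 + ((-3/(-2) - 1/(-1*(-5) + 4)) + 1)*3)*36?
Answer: 54366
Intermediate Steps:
-41*(-44 + ((-3/(-2) - 1/(-1*(-5) + 4)) + 1)*3)*36 = -41*(-44 + ((-3*(-½) - 1/(5 + 4)) + 1)*3)*36 = -41*(-44 + ((3/2 - 1/9) + 1)*3)*36 = -41*(-44 + ((3/2 - 1*⅑) + 1)*3)*36 = -41*(-44 + ((3/2 - ⅑) + 1)*3)*36 = -41*(-44 + (25/18 + 1)*3)*36 = -41*(-44 + (43/18)*3)*36 = -41*(-44 + 43/6)*36 = -41*(-221/6)*36 = (9061/6)*36 = 54366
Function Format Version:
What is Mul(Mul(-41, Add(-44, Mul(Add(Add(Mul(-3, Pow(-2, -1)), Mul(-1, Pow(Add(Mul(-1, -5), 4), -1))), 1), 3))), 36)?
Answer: 54366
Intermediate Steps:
Mul(Mul(-41, Add(-44, Mul(Add(Add(Mul(-3, Pow(-2, -1)), Mul(-1, Pow(Add(Mul(-1, -5), 4), -1))), 1), 3))), 36) = Mul(Mul(-41, Add(-44, Mul(Add(Add(Mul(-3, Rational(-1, 2)), Mul(-1, Pow(Add(5, 4), -1))), 1), 3))), 36) = Mul(Mul(-41, Add(-44, Mul(Add(Add(Rational(3, 2), Mul(-1, Pow(9, -1))), 1), 3))), 36) = Mul(Mul(-41, Add(-44, Mul(Add(Add(Rational(3, 2), Mul(-1, Rational(1, 9))), 1), 3))), 36) = Mul(Mul(-41, Add(-44, Mul(Add(Add(Rational(3, 2), Rational(-1, 9)), 1), 3))), 36) = Mul(Mul(-41, Add(-44, Mul(Add(Rational(25, 18), 1), 3))), 36) = Mul(Mul(-41, Add(-44, Mul(Rational(43, 18), 3))), 36) = Mul(Mul(-41, Add(-44, Rational(43, 6))), 36) = Mul(Mul(-41, Rational(-221, 6)), 36) = Mul(Rational(9061, 6), 36) = 54366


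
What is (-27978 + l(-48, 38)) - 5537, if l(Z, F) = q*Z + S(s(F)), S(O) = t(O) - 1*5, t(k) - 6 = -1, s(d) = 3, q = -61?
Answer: -30587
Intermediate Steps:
t(k) = 5 (t(k) = 6 - 1 = 5)
S(O) = 0 (S(O) = 5 - 1*5 = 5 - 5 = 0)
l(Z, F) = -61*Z (l(Z, F) = -61*Z + 0 = -61*Z)
(-27978 + l(-48, 38)) - 5537 = (-27978 - 61*(-48)) - 5537 = (-27978 + 2928) - 5537 = -25050 - 5537 = -30587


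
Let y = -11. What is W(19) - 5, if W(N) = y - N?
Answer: -35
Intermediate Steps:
W(N) = -11 - N
W(19) - 5 = (-11 - 1*19) - 5 = (-11 - 19) - 5 = -30 - 5 = -35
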